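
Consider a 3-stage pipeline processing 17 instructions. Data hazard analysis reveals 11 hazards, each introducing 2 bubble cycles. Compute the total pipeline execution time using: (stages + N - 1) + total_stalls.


Base cycles = 3 + 17 - 1 = 19
Total stalls = 11 * 2 = 22
Total = 19 + 22 = 41

41


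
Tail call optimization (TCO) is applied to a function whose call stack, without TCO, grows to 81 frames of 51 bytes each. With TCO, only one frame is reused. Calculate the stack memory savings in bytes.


Without TCO: 81 * 51 = 4131 bytes
With TCO: reuse 1 frame = 51 bytes
Savings = 4131 - 51 = 4080

4080


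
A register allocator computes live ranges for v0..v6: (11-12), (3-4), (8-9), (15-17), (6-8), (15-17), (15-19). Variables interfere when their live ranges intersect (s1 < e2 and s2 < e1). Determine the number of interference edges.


Check all pairs for overlapping intervals.
Two intervals (s1,e1) and (s2,e2) overlap if s1 < e2 and s2 < e1.
v0 (11-12) vs v1..v6: overlaps none -> 0
v1 (3-4) vs v2..v6: overlaps none -> 0
v2 (8-9) vs v3..v6: overlaps none -> 0
v3 (15-17) vs v4..v6: overlaps v5, v6 -> 2
v4 (6-8) vs v5..v6: overlaps none -> 0
v5 (15-17) vs v6: overlaps v6 -> 1
Total overlapping pairs = 0 + 0 + 0 + 2 + 0 + 1 = 3

3


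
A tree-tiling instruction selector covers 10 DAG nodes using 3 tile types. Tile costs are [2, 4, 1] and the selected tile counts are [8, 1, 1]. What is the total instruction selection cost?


Total cost = sum(count_i * cost_i)
= 8*2 + 1*4 + 1*1
= 21

21


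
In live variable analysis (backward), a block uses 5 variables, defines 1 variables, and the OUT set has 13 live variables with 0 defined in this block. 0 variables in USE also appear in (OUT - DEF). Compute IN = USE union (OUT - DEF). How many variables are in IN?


OUT - DEF: 13 - 0 = 13
|IN| = |USE| + |OUT - DEF| - |USE ∩ (OUT - DEF)| = 5 + 13 - 0 = 18

18


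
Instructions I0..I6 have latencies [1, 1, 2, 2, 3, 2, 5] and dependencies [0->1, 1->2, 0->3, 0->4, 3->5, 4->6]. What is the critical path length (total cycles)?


Compute longest path through dependency graph: dist(Ik) = max over predecessors of dist + latency(Ik).
dist(I0) = latency 1 = 1
dist(I1) = dist(I0) + 1 = 1 + 1 = 2
dist(I2) = dist(I1) + 2 = 2 + 2 = 4
dist(I3) = dist(I0) + 2 = 1 + 2 = 3
dist(I4) = dist(I0) + 3 = 1 + 3 = 4
dist(I5) = dist(I3) + 2 = 3 + 2 = 5
dist(I6) = dist(I4) + 5 = 4 + 5 = 9
Critical path = max dist = 9

9


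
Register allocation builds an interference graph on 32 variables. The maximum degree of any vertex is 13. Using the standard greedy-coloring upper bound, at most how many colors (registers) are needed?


Greedy coloring never needs more than (max_degree + 1) colors: when coloring a vertex, at most max_degree neighbors are already colored.
Upper bound = 13 + 1 = 14

14


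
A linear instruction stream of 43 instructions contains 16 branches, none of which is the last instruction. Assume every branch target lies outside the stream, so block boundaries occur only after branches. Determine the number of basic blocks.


With no in-sequence branch targets, the leaders are the first instruction plus the instruction after each branch.
Number of basic blocks = branches + 1
= 16 + 1 = 17

17


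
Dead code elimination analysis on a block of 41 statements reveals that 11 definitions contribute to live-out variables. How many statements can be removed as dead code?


Dead code = total statements - live definitions
= 41 - 11 = 30

30


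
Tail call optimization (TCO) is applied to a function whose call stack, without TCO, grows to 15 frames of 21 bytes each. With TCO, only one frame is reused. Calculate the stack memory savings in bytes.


Without TCO: 15 * 21 = 315 bytes
With TCO: reuse 1 frame = 21 bytes
Savings = 315 - 21 = 294

294


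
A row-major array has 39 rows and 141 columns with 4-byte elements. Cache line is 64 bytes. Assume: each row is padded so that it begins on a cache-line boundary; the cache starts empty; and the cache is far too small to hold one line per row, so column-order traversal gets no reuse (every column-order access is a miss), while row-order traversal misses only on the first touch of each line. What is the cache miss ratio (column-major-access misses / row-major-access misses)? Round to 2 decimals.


Each row occupies 141 * 4 = 564 bytes and starts on a line boundary, so it spans ceil(564 / 64) = 9 cache lines.
Row-major traversal misses (one per line touched): 39 * ceil(141 * 4 / 64) = 351
Column-major traversal misses (no reuse, every access misses): 39 * 141 = 5499
Ratio = 5499 / 351 = 15.67

15.67


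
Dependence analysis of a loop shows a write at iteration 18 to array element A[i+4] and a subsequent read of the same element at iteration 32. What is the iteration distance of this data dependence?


Distance = read iteration - write iteration
= 32 - 18 = 14

14


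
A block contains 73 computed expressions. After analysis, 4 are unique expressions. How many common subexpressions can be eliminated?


CSE count = total expressions - unique expressions
= 73 - 4 = 69

69


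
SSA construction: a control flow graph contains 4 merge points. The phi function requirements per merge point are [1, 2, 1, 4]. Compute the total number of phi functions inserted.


Total phi functions = sum of phi functions at each join node
= 1 + 2 + 1 + 4 = 8

8


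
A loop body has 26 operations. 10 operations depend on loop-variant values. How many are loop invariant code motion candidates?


Invariant candidates = total - loop-dependent
= 26 - 10 = 16

16


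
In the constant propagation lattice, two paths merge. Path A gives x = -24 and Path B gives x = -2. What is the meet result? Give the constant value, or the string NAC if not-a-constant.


Meet operation: if both paths give the same constant, result is that constant; if they differ, result is NAC (not-a-constant).
Path A: -24, Path B: -2 -> differ
Result: not-a-constant -> NAC

NAC


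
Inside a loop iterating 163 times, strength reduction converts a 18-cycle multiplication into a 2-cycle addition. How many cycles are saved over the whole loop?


Per-iteration saving = 18 - 2 = 16
Total saved = 163 * 16 = 2608

2608


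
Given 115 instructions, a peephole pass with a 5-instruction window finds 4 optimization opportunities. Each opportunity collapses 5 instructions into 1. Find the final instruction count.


Each match removes 4 instructions.
Total removed = 4 * 4 = 16
Remaining = 115 - 16 = 99

99


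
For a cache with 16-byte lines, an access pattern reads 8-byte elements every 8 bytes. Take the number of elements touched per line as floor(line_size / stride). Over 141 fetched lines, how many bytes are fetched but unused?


Elements per line = floor(16 / 8) = 2
Bytes used per line = 2 * 8 = 16
Wasted per line = 16 - 16 = 0
Total wasted = 0 * 141 = 0

0


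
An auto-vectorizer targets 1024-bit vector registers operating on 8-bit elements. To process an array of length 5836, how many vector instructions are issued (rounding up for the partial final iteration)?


Width = 1024 / 8 = 128 elements per vector op
Iterations = ceil(5836 / 128) = 46

46


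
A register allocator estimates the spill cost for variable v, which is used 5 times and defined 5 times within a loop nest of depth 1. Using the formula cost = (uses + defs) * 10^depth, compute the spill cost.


uses + defs = 5 + 5 = 10
10^1 = 10
Spill cost = 10 * 10 = 100

100


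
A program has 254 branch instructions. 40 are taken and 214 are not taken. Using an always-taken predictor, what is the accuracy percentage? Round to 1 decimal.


Predictor: always-taken
Correct predictions = 40
Accuracy = 40 / 254 * 100 = 15.7%

15.7


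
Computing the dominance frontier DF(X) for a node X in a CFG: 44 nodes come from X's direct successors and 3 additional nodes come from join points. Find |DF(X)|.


DF(X) = direct successor contributions + join point contributions
= 44 + 3 = 47

47


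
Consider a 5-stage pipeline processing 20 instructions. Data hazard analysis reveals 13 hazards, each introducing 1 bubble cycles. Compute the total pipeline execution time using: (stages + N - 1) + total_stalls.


Base cycles = 5 + 20 - 1 = 24
Total stalls = 13 * 1 = 13
Total = 24 + 13 = 37

37


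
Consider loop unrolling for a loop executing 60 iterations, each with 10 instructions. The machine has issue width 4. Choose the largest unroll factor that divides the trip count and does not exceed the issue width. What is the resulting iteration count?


Largest divisor of 60 <= 4 is 4
New iterations = 60 / 4 = 15

15


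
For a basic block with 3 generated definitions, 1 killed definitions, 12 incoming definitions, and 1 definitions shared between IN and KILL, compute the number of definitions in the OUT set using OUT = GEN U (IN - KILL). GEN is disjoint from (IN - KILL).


IN - KILL: 12 - 1 = 11 surviving definitions
OUT = GEN + surviving = 3 + 11 = 14

14


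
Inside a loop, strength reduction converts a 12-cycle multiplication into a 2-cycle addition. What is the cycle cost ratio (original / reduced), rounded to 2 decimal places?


Ratio = mult_cost / add_cost = 12 / 2 = 6.0

6.0


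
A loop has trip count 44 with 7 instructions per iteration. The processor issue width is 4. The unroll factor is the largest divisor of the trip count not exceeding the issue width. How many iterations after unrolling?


Largest divisor of 44 <= 4 is 4
New iterations = 44 / 4 = 11

11


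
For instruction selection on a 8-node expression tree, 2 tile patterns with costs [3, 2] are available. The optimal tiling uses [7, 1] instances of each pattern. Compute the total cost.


Total cost = sum(count_i * cost_i)
= 7*3 + 1*2
= 23

23


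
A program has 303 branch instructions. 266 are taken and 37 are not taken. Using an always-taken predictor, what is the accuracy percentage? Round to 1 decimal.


Predictor: always-taken
Correct predictions = 266
Accuracy = 266 / 303 * 100 = 87.8%

87.8


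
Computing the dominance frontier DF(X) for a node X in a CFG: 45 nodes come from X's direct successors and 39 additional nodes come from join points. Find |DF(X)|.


DF(X) = direct successor contributions + join point contributions
= 45 + 39 = 84

84


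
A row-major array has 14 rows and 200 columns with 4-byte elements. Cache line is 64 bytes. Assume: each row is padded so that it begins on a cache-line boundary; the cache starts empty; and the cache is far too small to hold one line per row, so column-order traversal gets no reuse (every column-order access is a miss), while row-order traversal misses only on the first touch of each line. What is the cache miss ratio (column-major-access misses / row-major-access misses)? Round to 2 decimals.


Each row occupies 200 * 4 = 800 bytes and starts on a line boundary, so it spans ceil(800 / 64) = 13 cache lines.
Row-major traversal misses (one per line touched): 14 * ceil(200 * 4 / 64) = 182
Column-major traversal misses (no reuse, every access misses): 14 * 200 = 2800
Ratio = 2800 / 182 = 15.38

15.38


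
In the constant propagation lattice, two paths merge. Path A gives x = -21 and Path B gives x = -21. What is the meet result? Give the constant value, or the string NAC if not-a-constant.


Meet operation: if both paths give the same constant, result is that constant; if they differ, result is NAC (not-a-constant).
Path A: -21, Path B: -21 -> equal
Result: constant -> -21

-21


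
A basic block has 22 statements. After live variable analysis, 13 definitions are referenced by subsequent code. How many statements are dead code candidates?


Dead code = total statements - live definitions
= 22 - 13 = 9

9


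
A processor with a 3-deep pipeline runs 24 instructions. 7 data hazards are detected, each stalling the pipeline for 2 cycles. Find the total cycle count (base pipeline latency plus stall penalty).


Base cycles = 3 + 24 - 1 = 26
Total stalls = 7 * 2 = 14
Total = 26 + 14 = 40

40


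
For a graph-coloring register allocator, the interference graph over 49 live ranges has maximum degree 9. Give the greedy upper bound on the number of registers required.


Greedy coloring never needs more than (max_degree + 1) colors: when coloring a vertex, at most max_degree neighbors are already colored.
Upper bound = 9 + 1 = 10

10


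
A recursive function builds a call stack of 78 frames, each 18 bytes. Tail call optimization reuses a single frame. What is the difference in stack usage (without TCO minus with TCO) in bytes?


Without TCO: 78 * 18 = 1404 bytes
With TCO: reuse 1 frame = 18 bytes
Savings = 1404 - 18 = 1386

1386


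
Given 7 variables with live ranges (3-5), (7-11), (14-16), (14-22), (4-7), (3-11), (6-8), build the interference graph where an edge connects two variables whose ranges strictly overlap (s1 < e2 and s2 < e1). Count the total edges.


Check all pairs for overlapping intervals.
Two intervals (s1,e1) and (s2,e2) overlap if s1 < e2 and s2 < e1.
v0 (3-5) vs v1..v6: overlaps v4, v5 -> 2
v1 (7-11) vs v2..v6: overlaps v5, v6 -> 2
v2 (14-16) vs v3..v6: overlaps v3 -> 1
v3 (14-22) vs v4..v6: overlaps none -> 0
v4 (4-7) vs v5..v6: overlaps v5, v6 -> 2
v5 (3-11) vs v6: overlaps v6 -> 1
Total overlapping pairs = 2 + 2 + 1 + 0 + 2 + 1 = 8

8


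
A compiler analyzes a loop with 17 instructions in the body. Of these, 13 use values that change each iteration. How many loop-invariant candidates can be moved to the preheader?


Invariant candidates = total - loop-dependent
= 17 - 13 = 4

4


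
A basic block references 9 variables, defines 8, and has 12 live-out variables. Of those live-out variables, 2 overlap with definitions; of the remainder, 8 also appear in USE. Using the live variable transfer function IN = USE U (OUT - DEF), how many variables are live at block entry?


OUT - DEF: 12 - 2 = 10
|IN| = |USE| + |OUT - DEF| - |USE ∩ (OUT - DEF)| = 9 + 10 - 8 = 11

11


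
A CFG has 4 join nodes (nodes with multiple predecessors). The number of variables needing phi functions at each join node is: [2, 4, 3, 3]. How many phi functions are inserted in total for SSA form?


Total phi functions = sum of phi functions at each join node
= 2 + 4 + 3 + 3 = 12

12


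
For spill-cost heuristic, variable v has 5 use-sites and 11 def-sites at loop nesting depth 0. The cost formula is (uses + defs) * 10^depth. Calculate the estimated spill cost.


uses + defs = 5 + 11 = 16
10^0 = 1
Spill cost = 16 * 1 = 16

16


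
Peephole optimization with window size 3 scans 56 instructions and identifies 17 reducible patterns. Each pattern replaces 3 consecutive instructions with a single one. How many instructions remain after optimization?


Each match removes 2 instructions.
Total removed = 17 * 2 = 34
Remaining = 56 - 34 = 22

22


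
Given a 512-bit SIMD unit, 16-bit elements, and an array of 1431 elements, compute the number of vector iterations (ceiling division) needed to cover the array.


Width = 512 / 16 = 32 elements per vector op
Iterations = ceil(1431 / 32) = 45

45


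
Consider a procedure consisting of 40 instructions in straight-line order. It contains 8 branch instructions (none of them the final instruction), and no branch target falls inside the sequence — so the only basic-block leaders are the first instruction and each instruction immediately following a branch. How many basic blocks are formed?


With no in-sequence branch targets, the leaders are the first instruction plus the instruction after each branch.
Number of basic blocks = branches + 1
= 8 + 1 = 9

9


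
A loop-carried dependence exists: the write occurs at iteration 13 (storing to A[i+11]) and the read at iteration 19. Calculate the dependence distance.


Distance = read iteration - write iteration
= 19 - 13 = 6

6


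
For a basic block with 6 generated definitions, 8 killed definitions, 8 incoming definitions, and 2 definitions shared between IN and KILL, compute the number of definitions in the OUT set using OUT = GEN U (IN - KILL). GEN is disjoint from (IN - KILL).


IN - KILL: 8 - 2 = 6 surviving definitions
OUT = GEN + surviving = 6 + 6 = 12

12


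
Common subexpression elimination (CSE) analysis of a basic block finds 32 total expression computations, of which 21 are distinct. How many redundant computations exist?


CSE count = total expressions - unique expressions
= 32 - 21 = 11

11


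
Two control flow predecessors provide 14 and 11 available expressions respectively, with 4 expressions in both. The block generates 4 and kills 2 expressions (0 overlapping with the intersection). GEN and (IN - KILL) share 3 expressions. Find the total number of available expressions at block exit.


IN = intersection of predecessors = 4
IN - KILL = 4 - 0 = 4
|OUT| = |GEN| + |IN - KILL| - |GEN ∩ (IN - KILL)| = 4 + 4 - 3 = 5

5


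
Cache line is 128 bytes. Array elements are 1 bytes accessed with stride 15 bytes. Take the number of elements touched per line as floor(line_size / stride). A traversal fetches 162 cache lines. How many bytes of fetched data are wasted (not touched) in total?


Elements per line = floor(128 / 15) = 8
Bytes used per line = 8 * 1 = 8
Wasted per line = 128 - 8 = 120
Total wasted = 120 * 162 = 19440

19440


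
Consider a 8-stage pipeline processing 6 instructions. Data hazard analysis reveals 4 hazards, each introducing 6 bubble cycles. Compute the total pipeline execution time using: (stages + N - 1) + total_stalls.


Base cycles = 8 + 6 - 1 = 13
Total stalls = 4 * 6 = 24
Total = 13 + 24 = 37

37


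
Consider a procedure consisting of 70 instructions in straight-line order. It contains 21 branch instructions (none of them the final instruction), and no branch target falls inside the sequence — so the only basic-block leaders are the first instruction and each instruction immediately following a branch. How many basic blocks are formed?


With no in-sequence branch targets, the leaders are the first instruction plus the instruction after each branch.
Number of basic blocks = branches + 1
= 21 + 1 = 22

22


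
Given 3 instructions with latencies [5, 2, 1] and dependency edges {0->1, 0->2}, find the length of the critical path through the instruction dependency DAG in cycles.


Compute longest path through dependency graph: dist(Ik) = max over predecessors of dist + latency(Ik).
dist(I0) = latency 5 = 5
dist(I1) = dist(I0) + 2 = 5 + 2 = 7
dist(I2) = dist(I0) + 1 = 5 + 1 = 6
Critical path = max dist = 7

7


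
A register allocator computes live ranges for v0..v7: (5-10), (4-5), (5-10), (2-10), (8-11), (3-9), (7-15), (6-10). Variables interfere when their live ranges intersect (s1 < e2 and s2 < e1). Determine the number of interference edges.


Check all pairs for overlapping intervals.
Two intervals (s1,e1) and (s2,e2) overlap if s1 < e2 and s2 < e1.
v0 (5-10) vs v1..v7: overlaps v2, v3, v4, v5, v6, v7 -> 6
v1 (4-5) vs v2..v7: overlaps v3, v5 -> 2
v2 (5-10) vs v3..v7: overlaps v3, v4, v5, v6, v7 -> 5
v3 (2-10) vs v4..v7: overlaps v4, v5, v6, v7 -> 4
v4 (8-11) vs v5..v7: overlaps v5, v6, v7 -> 3
v5 (3-9) vs v6..v7: overlaps v6, v7 -> 2
v6 (7-15) vs v7: overlaps v7 -> 1
Total overlapping pairs = 6 + 2 + 5 + 4 + 3 + 2 + 1 = 23

23


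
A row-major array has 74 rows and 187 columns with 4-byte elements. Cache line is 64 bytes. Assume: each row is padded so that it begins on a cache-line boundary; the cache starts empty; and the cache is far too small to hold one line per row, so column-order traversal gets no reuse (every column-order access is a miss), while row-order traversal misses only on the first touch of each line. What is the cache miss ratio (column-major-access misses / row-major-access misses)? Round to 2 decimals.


Each row occupies 187 * 4 = 748 bytes and starts on a line boundary, so it spans ceil(748 / 64) = 12 cache lines.
Row-major traversal misses (one per line touched): 74 * ceil(187 * 4 / 64) = 888
Column-major traversal misses (no reuse, every access misses): 74 * 187 = 13838
Ratio = 13838 / 888 = 15.58

15.58


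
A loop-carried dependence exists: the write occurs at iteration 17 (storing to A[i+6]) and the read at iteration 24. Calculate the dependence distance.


Distance = read iteration - write iteration
= 24 - 17 = 7

7


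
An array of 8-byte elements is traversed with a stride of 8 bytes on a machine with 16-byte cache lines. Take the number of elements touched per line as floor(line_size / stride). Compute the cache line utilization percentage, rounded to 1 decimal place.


Elements per cache line = floor(16 / 8) = 2
Bytes used = 2 * 8 = 16
Utilization = 16 / 16 * 100 = 100.0%

100.0


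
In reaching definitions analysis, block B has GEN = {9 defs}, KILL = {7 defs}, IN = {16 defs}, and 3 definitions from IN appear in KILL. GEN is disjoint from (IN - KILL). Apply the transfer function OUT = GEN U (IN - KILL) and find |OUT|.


IN - KILL: 16 - 3 = 13 surviving definitions
OUT = GEN + surviving = 9 + 13 = 22

22


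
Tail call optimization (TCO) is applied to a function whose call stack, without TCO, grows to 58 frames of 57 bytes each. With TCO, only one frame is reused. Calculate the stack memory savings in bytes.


Without TCO: 58 * 57 = 3306 bytes
With TCO: reuse 1 frame = 57 bytes
Savings = 3306 - 57 = 3249

3249


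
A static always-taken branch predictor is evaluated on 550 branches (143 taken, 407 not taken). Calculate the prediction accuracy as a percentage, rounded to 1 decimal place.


Predictor: always-taken
Correct predictions = 143
Accuracy = 143 / 550 * 100 = 26.0%

26.0


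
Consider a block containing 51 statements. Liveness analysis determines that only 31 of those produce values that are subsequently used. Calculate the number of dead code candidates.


Dead code = total statements - live definitions
= 51 - 31 = 20

20


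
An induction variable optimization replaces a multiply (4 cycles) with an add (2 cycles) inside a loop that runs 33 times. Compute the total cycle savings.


Per-iteration saving = 4 - 2 = 2
Total saved = 33 * 2 = 66

66


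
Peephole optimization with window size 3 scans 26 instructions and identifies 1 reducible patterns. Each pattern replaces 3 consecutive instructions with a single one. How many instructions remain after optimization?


Each match removes 2 instructions.
Total removed = 1 * 2 = 2
Remaining = 26 - 2 = 24

24


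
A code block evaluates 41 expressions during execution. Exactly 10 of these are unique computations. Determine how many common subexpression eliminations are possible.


CSE count = total expressions - unique expressions
= 41 - 10 = 31

31


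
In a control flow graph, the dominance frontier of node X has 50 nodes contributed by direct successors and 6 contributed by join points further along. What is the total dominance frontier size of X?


DF(X) = direct successor contributions + join point contributions
= 50 + 6 = 56

56


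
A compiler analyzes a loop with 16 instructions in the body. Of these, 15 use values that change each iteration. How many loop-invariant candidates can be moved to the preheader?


Invariant candidates = total - loop-dependent
= 16 - 15 = 1

1


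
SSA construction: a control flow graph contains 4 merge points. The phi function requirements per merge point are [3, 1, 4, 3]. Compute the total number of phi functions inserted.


Total phi functions = sum of phi functions at each join node
= 3 + 1 + 4 + 3 = 11

11


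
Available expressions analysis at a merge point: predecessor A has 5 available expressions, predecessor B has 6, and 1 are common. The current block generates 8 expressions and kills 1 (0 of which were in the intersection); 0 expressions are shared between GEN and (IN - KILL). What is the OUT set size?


IN = intersection of predecessors = 1
IN - KILL = 1 - 0 = 1
|OUT| = |GEN| + |IN - KILL| - |GEN ∩ (IN - KILL)| = 8 + 1 - 0 = 9

9


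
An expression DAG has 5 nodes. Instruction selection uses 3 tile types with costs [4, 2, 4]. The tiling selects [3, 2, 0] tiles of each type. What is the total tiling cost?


Total cost = sum(count_i * cost_i)
= 3*4 + 2*2 + 0*4
= 16

16


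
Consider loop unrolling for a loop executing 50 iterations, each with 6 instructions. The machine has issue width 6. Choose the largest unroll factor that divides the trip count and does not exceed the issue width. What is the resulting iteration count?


Largest divisor of 50 <= 6 is 5
New iterations = 50 / 5 = 10

10


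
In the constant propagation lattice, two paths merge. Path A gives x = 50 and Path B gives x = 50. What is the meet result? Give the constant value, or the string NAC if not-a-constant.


Meet operation: if both paths give the same constant, result is that constant; if they differ, result is NAC (not-a-constant).
Path A: 50, Path B: 50 -> equal
Result: constant -> 50

50


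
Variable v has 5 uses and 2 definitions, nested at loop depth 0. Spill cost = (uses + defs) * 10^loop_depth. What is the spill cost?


uses + defs = 5 + 2 = 7
10^0 = 1
Spill cost = 7 * 1 = 7

7


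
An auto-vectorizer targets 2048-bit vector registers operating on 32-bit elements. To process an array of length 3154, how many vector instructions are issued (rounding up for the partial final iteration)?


Width = 2048 / 32 = 64 elements per vector op
Iterations = ceil(3154 / 64) = 50

50


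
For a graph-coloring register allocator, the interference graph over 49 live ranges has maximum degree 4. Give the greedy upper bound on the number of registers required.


Greedy coloring never needs more than (max_degree + 1) colors: when coloring a vertex, at most max_degree neighbors are already colored.
Upper bound = 4 + 1 = 5

5


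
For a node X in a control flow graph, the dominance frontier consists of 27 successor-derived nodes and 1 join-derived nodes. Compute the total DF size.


DF(X) = direct successor contributions + join point contributions
= 27 + 1 = 28

28


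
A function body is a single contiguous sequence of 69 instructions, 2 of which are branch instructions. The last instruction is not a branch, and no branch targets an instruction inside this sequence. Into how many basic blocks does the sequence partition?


With no in-sequence branch targets, the leaders are the first instruction plus the instruction after each branch.
Number of basic blocks = branches + 1
= 2 + 1 = 3

3


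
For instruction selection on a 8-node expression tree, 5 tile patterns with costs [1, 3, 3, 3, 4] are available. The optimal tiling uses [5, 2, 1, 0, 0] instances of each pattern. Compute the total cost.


Total cost = sum(count_i * cost_i)
= 5*1 + 2*3 + 1*3 + 0*3 + 0*4
= 14

14


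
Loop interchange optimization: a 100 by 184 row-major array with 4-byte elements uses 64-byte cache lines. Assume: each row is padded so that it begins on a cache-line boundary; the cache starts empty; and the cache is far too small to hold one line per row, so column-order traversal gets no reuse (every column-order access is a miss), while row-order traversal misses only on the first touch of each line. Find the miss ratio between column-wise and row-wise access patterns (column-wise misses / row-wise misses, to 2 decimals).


Each row occupies 184 * 4 = 736 bytes and starts on a line boundary, so it spans ceil(736 / 64) = 12 cache lines.
Row-major traversal misses (one per line touched): 100 * ceil(184 * 4 / 64) = 1200
Column-major traversal misses (no reuse, every access misses): 100 * 184 = 18400
Ratio = 18400 / 1200 = 15.33

15.33


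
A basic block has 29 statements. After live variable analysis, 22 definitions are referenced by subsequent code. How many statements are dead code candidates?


Dead code = total statements - live definitions
= 29 - 22 = 7

7


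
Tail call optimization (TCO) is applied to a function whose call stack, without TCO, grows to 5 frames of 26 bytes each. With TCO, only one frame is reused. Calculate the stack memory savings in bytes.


Without TCO: 5 * 26 = 130 bytes
With TCO: reuse 1 frame = 26 bytes
Savings = 130 - 26 = 104

104


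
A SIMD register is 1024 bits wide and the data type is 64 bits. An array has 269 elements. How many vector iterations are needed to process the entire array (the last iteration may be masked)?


Width = 1024 / 64 = 16 elements per vector op
Iterations = ceil(269 / 16) = 17

17


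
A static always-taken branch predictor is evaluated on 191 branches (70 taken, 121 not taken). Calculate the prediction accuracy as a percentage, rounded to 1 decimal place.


Predictor: always-taken
Correct predictions = 70
Accuracy = 70 / 191 * 100 = 36.6%

36.6


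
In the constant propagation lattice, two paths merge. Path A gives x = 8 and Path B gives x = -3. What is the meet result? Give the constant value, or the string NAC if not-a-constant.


Meet operation: if both paths give the same constant, result is that constant; if they differ, result is NAC (not-a-constant).
Path A: 8, Path B: -3 -> differ
Result: not-a-constant -> NAC

NAC


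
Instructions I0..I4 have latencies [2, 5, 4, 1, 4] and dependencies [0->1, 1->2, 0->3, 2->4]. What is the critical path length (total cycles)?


Compute longest path through dependency graph: dist(Ik) = max over predecessors of dist + latency(Ik).
dist(I0) = latency 2 = 2
dist(I1) = dist(I0) + 5 = 2 + 5 = 7
dist(I2) = dist(I1) + 4 = 7 + 4 = 11
dist(I3) = dist(I0) + 1 = 2 + 1 = 3
dist(I4) = dist(I2) + 4 = 11 + 4 = 15
Critical path = max dist = 15

15


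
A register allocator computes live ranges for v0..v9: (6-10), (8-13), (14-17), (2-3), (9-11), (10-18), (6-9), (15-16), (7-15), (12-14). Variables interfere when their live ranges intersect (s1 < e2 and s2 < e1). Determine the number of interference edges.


Check all pairs for overlapping intervals.
Two intervals (s1,e1) and (s2,e2) overlap if s1 < e2 and s2 < e1.
v0 (6-10) vs v1..v9: overlaps v1, v4, v6, v8 -> 4
v1 (8-13) vs v2..v9: overlaps v4, v5, v6, v8, v9 -> 5
v2 (14-17) vs v3..v9: overlaps v5, v7, v8 -> 3
v3 (2-3) vs v4..v9: overlaps none -> 0
v4 (9-11) vs v5..v9: overlaps v5, v8 -> 2
v5 (10-18) vs v6..v9: overlaps v7, v8, v9 -> 3
v6 (6-9) vs v7..v9: overlaps v8 -> 1
v7 (15-16) vs v8..v9: overlaps none -> 0
v8 (7-15) vs v9: overlaps v9 -> 1
Total overlapping pairs = 4 + 5 + 3 + 0 + 2 + 3 + 1 + 0 + 1 = 19

19


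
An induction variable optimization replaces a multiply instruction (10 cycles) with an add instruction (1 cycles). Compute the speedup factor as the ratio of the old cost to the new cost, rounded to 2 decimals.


Ratio = mult_cost / add_cost = 10 / 1 = 10.0

10.0


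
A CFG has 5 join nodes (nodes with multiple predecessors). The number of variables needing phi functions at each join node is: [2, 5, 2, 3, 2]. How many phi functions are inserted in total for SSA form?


Total phi functions = sum of phi functions at each join node
= 2 + 5 + 2 + 3 + 2 = 14

14


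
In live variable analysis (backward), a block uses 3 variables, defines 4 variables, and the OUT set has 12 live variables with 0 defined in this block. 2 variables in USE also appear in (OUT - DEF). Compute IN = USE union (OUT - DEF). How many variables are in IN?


OUT - DEF: 12 - 0 = 12
|IN| = |USE| + |OUT - DEF| - |USE ∩ (OUT - DEF)| = 3 + 12 - 2 = 13

13


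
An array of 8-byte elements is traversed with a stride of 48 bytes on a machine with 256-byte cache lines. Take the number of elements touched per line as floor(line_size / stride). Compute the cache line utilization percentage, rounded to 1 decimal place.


Elements per cache line = floor(256 / 48) = 5
Bytes used = 5 * 8 = 40
Utilization = 40 / 256 * 100 = 15.6%

15.6


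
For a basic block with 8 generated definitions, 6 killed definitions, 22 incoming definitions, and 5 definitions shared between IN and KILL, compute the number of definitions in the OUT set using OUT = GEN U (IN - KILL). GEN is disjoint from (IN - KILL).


IN - KILL: 22 - 5 = 17 surviving definitions
OUT = GEN + surviving = 8 + 17 = 25

25


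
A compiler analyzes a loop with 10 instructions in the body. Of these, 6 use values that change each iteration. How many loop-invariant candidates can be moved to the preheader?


Invariant candidates = total - loop-dependent
= 10 - 6 = 4

4


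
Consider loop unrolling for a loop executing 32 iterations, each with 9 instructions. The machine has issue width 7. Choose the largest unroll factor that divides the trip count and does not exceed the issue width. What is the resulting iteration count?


Largest divisor of 32 <= 7 is 4
New iterations = 32 / 4 = 8

8


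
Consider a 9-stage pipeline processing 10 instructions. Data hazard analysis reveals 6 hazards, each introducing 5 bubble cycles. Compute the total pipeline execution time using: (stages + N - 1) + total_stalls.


Base cycles = 9 + 10 - 1 = 18
Total stalls = 6 * 5 = 30
Total = 18 + 30 = 48

48


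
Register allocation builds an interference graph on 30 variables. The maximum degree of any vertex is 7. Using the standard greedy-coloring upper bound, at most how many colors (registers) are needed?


Greedy coloring never needs more than (max_degree + 1) colors: when coloring a vertex, at most max_degree neighbors are already colored.
Upper bound = 7 + 1 = 8

8


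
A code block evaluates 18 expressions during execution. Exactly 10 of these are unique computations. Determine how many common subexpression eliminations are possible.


CSE count = total expressions - unique expressions
= 18 - 10 = 8

8


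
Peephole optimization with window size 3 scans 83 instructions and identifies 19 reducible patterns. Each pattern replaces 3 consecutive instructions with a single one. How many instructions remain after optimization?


Each match removes 2 instructions.
Total removed = 19 * 2 = 38
Remaining = 83 - 38 = 45

45


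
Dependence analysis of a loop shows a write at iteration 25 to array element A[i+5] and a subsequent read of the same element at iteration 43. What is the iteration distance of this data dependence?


Distance = read iteration - write iteration
= 43 - 25 = 18

18


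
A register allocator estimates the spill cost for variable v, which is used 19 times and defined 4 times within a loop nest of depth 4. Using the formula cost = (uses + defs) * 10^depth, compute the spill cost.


uses + defs = 19 + 4 = 23
10^4 = 10000
Spill cost = 23 * 10000 = 230000

230000


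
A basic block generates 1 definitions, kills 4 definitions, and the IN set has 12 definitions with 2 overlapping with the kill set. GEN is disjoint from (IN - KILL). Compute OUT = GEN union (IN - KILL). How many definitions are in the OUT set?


IN - KILL: 12 - 2 = 10 surviving definitions
OUT = GEN + surviving = 1 + 10 = 11

11


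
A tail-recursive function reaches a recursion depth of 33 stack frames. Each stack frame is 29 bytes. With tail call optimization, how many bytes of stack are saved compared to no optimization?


Without TCO: 33 * 29 = 957 bytes
With TCO: reuse 1 frame = 29 bytes
Savings = 957 - 29 = 928

928


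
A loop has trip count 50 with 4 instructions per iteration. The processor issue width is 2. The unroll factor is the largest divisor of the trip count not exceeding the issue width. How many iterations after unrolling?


Largest divisor of 50 <= 2 is 2
New iterations = 50 / 2 = 25

25


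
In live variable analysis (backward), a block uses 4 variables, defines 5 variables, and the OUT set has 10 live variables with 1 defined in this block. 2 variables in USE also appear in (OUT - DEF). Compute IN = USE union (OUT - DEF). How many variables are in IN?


OUT - DEF: 10 - 1 = 9
|IN| = |USE| + |OUT - DEF| - |USE ∩ (OUT - DEF)| = 4 + 9 - 2 = 11

11


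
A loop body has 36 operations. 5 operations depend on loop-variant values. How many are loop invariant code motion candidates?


Invariant candidates = total - loop-dependent
= 36 - 5 = 31

31


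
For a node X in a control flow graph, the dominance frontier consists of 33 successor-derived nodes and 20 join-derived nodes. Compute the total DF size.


DF(X) = direct successor contributions + join point contributions
= 33 + 20 = 53

53


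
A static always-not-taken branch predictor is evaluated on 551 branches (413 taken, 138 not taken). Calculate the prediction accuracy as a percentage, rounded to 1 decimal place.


Predictor: always-not-taken
Correct predictions = 138
Accuracy = 138 / 551 * 100 = 25.0%

25.0


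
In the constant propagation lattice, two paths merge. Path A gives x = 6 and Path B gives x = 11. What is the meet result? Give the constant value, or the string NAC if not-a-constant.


Meet operation: if both paths give the same constant, result is that constant; if they differ, result is NAC (not-a-constant).
Path A: 6, Path B: 11 -> differ
Result: not-a-constant -> NAC

NAC


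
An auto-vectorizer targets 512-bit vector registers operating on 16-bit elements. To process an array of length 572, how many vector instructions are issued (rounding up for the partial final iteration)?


Width = 512 / 16 = 32 elements per vector op
Iterations = ceil(572 / 32) = 18

18


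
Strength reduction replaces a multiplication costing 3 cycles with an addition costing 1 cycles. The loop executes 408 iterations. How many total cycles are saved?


Per-iteration saving = 3 - 1 = 2
Total saved = 408 * 2 = 816

816


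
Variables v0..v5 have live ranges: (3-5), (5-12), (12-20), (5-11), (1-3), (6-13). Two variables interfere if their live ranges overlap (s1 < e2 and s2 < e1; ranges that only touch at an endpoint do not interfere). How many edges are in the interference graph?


Check all pairs for overlapping intervals.
Two intervals (s1,e1) and (s2,e2) overlap if s1 < e2 and s2 < e1.
v0 (3-5) vs v1..v5: overlaps none -> 0
v1 (5-12) vs v2..v5: overlaps v3, v5 -> 2
v2 (12-20) vs v3..v5: overlaps v5 -> 1
v3 (5-11) vs v4..v5: overlaps v5 -> 1
v4 (1-3) vs v5: overlaps none -> 0
Total overlapping pairs = 0 + 2 + 1 + 1 + 0 = 4

4


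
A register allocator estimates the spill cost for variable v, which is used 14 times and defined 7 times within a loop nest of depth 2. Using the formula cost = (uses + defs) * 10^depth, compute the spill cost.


uses + defs = 14 + 7 = 21
10^2 = 100
Spill cost = 21 * 100 = 2100

2100


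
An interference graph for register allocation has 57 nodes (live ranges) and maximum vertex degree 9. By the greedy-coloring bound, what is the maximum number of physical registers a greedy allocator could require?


Greedy coloring never needs more than (max_degree + 1) colors: when coloring a vertex, at most max_degree neighbors are already colored.
Upper bound = 9 + 1 = 10

10


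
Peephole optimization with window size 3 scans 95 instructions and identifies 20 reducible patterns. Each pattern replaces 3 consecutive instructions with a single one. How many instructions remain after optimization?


Each match removes 2 instructions.
Total removed = 20 * 2 = 40
Remaining = 95 - 40 = 55

55


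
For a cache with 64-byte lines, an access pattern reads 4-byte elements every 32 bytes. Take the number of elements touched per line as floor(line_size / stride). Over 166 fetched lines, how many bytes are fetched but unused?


Elements per line = floor(64 / 32) = 2
Bytes used per line = 2 * 4 = 8
Wasted per line = 64 - 8 = 56
Total wasted = 56 * 166 = 9296

9296


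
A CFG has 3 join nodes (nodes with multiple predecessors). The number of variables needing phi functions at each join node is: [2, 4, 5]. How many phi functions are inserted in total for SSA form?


Total phi functions = sum of phi functions at each join node
= 2 + 4 + 5 = 11

11


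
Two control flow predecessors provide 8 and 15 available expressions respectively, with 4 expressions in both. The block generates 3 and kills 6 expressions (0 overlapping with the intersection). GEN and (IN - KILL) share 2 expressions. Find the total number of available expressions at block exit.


IN = intersection of predecessors = 4
IN - KILL = 4 - 0 = 4
|OUT| = |GEN| + |IN - KILL| - |GEN ∩ (IN - KILL)| = 3 + 4 - 2 = 5

5
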